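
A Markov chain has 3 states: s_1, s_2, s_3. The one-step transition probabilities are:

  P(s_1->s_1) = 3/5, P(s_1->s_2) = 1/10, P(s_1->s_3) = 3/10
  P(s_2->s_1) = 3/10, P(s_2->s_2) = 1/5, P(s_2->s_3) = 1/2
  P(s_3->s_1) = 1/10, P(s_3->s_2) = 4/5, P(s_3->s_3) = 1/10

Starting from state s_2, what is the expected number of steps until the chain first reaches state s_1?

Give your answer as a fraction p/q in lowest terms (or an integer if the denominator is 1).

Answer: 35/8

Derivation:
Let h_i = expected steps to first reach s_1 from state i.
Boundary: h_s_1 = 0.
First-step equations for the other states:
  h_s_2 = 1 + 3/10*h_s_1 + 1/5*h_s_2 + 1/2*h_s_3
  h_s_3 = 1 + 1/10*h_s_1 + 4/5*h_s_2 + 1/10*h_s_3

Substituting h_s_1 = 0 and rearranging gives the linear system (I - Q) h = 1:
  [4/5, -1/2] . (h_s_2, h_s_3) = 1
  [-4/5, 9/10] . (h_s_2, h_s_3) = 1

Solving yields:
  h_s_2 = 35/8
  h_s_3 = 5

Starting state is s_2, so the expected hitting time is h_s_2 = 35/8.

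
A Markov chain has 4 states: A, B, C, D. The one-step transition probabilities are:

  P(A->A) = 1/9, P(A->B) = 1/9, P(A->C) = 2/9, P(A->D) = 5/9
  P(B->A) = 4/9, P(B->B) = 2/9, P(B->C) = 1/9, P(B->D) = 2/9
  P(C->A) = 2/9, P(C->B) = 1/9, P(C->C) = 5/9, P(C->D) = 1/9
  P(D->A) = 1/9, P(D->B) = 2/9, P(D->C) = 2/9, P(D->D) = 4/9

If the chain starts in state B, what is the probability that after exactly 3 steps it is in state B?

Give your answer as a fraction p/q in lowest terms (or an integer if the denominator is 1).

Computing P^3 by repeated multiplication:
P^1 =
  A: [1/9, 1/9, 2/9, 5/9]
  B: [4/9, 2/9, 1/9, 2/9]
  C: [2/9, 1/9, 5/9, 1/9]
  D: [1/9, 2/9, 2/9, 4/9]
P^2 =
  A: [14/81, 5/27, 23/81, 29/81]
  B: [16/81, 13/81, 19/81, 11/27]
  C: [17/81, 11/81, 32/81, 7/27]
  D: [17/81, 5/27, 22/81, 1/3]
P^3 =
  A: [149/729, 125/729, 8/27, 239/729]
  B: [139/729, 127/729, 206/729, 257/729]
  C: [146/729, 113/729, 247/729, 223/729]
  D: [148/729, 41/243, 71/243, 245/729]

(P^3)[B -> B] = 127/729

Answer: 127/729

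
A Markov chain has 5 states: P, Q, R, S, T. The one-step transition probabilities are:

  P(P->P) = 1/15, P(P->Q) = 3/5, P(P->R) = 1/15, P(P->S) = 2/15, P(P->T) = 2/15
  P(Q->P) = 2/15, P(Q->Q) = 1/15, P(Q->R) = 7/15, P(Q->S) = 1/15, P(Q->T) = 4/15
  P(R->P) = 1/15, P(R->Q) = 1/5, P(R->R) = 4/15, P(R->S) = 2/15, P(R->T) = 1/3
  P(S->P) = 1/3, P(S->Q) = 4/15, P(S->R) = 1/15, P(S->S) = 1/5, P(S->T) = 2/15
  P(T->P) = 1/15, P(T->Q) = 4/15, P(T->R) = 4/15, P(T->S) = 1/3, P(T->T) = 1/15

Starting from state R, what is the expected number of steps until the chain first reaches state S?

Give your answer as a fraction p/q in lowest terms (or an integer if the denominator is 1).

Answer: 23745/3953

Derivation:
Let h_i = expected steps to first reach S from state i.
Boundary: h_S = 0.
First-step equations for the other states:
  h_P = 1 + 1/15*h_P + 3/5*h_Q + 1/15*h_R + 2/15*h_S + 2/15*h_T
  h_Q = 1 + 2/15*h_P + 1/15*h_Q + 7/15*h_R + 1/15*h_S + 4/15*h_T
  h_R = 1 + 1/15*h_P + 1/5*h_Q + 4/15*h_R + 2/15*h_S + 1/3*h_T
  h_T = 1 + 1/15*h_P + 4/15*h_Q + 4/15*h_R + 1/3*h_S + 1/15*h_T

Substituting h_S = 0 and rearranging gives the linear system (I - Q) h = 1:
  [14/15, -3/5, -1/15, -2/15] . (h_P, h_Q, h_R, h_T) = 1
  [-2/15, 14/15, -7/15, -4/15] . (h_P, h_Q, h_R, h_T) = 1
  [-1/15, -1/5, 11/15, -1/3] . (h_P, h_Q, h_R, h_T) = 1
  [-1/15, -4/15, -4/15, 14/15] . (h_P, h_Q, h_R, h_T) = 1

Solving yields:
  h_P = 25155/3953
  h_Q = 25440/3953
  h_R = 23745/3953
  h_T = 20085/3953

Starting state is R, so the expected hitting time is h_R = 23745/3953.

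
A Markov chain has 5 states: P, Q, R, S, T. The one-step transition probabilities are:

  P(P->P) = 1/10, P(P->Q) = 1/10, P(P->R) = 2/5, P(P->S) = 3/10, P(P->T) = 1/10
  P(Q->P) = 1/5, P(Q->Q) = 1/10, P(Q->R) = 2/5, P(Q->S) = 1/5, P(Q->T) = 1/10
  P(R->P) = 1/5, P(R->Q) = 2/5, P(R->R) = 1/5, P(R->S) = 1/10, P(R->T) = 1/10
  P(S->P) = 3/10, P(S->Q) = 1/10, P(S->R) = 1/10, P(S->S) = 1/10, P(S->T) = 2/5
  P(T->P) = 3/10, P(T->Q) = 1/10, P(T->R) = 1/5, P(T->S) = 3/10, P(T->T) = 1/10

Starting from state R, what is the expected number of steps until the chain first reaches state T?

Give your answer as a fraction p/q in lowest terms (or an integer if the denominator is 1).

Let h_i = expected steps to first reach T from state i.
Boundary: h_T = 0.
First-step equations for the other states:
  h_P = 1 + 1/10*h_P + 1/10*h_Q + 2/5*h_R + 3/10*h_S + 1/10*h_T
  h_Q = 1 + 1/5*h_P + 1/10*h_Q + 2/5*h_R + 1/5*h_S + 1/10*h_T
  h_R = 1 + 1/5*h_P + 2/5*h_Q + 1/5*h_R + 1/10*h_S + 1/10*h_T
  h_S = 1 + 3/10*h_P + 1/10*h_Q + 1/10*h_R + 1/10*h_S + 2/5*h_T

Substituting h_T = 0 and rearranging gives the linear system (I - Q) h = 1:
  [9/10, -1/10, -2/5, -3/10] . (h_P, h_Q, h_R, h_S) = 1
  [-1/5, 9/10, -2/5, -1/5] . (h_P, h_Q, h_R, h_S) = 1
  [-1/5, -2/5, 4/5, -1/10] . (h_P, h_Q, h_R, h_S) = 1
  [-3/10, -1/10, -1/10, 9/10] . (h_P, h_Q, h_R, h_S) = 1

Solving yields:
  h_P = 4570/713
  h_Q = 4690/713
  h_R = 4800/713
  h_S = 3370/713

Starting state is R, so the expected hitting time is h_R = 4800/713.

Answer: 4800/713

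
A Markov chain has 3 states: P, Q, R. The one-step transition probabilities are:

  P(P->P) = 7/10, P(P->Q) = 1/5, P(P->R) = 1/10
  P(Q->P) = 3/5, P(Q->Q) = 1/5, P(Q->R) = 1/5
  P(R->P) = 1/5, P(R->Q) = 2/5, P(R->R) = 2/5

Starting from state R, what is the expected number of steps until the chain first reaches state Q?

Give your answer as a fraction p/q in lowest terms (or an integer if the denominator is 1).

Answer: 25/8

Derivation:
Let h_i = expected steps to first reach Q from state i.
Boundary: h_Q = 0.
First-step equations for the other states:
  h_P = 1 + 7/10*h_P + 1/5*h_Q + 1/10*h_R
  h_R = 1 + 1/5*h_P + 2/5*h_Q + 2/5*h_R

Substituting h_Q = 0 and rearranging gives the linear system (I - Q) h = 1:
  [3/10, -1/10] . (h_P, h_R) = 1
  [-1/5, 3/5] . (h_P, h_R) = 1

Solving yields:
  h_P = 35/8
  h_R = 25/8

Starting state is R, so the expected hitting time is h_R = 25/8.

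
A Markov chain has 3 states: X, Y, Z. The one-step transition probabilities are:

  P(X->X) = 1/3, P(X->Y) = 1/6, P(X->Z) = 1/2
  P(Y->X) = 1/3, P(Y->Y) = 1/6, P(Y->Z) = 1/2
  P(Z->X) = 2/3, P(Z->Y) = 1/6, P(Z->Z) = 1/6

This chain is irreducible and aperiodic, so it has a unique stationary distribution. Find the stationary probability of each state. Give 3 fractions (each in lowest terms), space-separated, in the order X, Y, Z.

Answer: 11/24 1/6 3/8

Derivation:
The stationary distribution satisfies pi = pi * P, i.e.:
  pi_X = 1/3*pi_X + 1/3*pi_Y + 2/3*pi_Z
  pi_Y = 1/6*pi_X + 1/6*pi_Y + 1/6*pi_Z
  pi_Z = 1/2*pi_X + 1/2*pi_Y + 1/6*pi_Z
with normalization: pi_X + pi_Y + pi_Z = 1.

Using the first 2 balance equations plus normalization, the linear system A*pi = b is:
  [-2/3, 1/3, 2/3] . pi = 0
  [1/6, -5/6, 1/6] . pi = 0
  [1, 1, 1] . pi = 1

Solving yields:
  pi_X = 11/24
  pi_Y = 1/6
  pi_Z = 3/8

Verification (pi * P):
  11/24*1/3 + 1/6*1/3 + 3/8*2/3 = 11/24 = pi_X  (ok)
  11/24*1/6 + 1/6*1/6 + 3/8*1/6 = 1/6 = pi_Y  (ok)
  11/24*1/2 + 1/6*1/2 + 3/8*1/6 = 3/8 = pi_Z  (ok)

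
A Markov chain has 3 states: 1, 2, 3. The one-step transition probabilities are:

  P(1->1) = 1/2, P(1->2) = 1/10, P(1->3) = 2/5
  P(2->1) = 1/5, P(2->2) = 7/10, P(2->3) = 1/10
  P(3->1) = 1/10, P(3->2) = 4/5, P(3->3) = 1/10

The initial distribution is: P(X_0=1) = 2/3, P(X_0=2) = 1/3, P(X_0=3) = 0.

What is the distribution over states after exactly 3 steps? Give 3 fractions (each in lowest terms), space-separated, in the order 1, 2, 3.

Answer: 53/200 137/250 187/1000

Derivation:
Propagating the distribution step by step (d_{t+1} = d_t * P):
d_0 = (1=2/3, 2=1/3, 3=0)
  d_1[1] = 2/3*1/2 + 1/3*1/5 + 0*1/10 = 2/5
  d_1[2] = 2/3*1/10 + 1/3*7/10 + 0*4/5 = 3/10
  d_1[3] = 2/3*2/5 + 1/3*1/10 + 0*1/10 = 3/10
d_1 = (1=2/5, 2=3/10, 3=3/10)
  d_2[1] = 2/5*1/2 + 3/10*1/5 + 3/10*1/10 = 29/100
  d_2[2] = 2/5*1/10 + 3/10*7/10 + 3/10*4/5 = 49/100
  d_2[3] = 2/5*2/5 + 3/10*1/10 + 3/10*1/10 = 11/50
d_2 = (1=29/100, 2=49/100, 3=11/50)
  d_3[1] = 29/100*1/2 + 49/100*1/5 + 11/50*1/10 = 53/200
  d_3[2] = 29/100*1/10 + 49/100*7/10 + 11/50*4/5 = 137/250
  d_3[3] = 29/100*2/5 + 49/100*1/10 + 11/50*1/10 = 187/1000
d_3 = (1=53/200, 2=137/250, 3=187/1000)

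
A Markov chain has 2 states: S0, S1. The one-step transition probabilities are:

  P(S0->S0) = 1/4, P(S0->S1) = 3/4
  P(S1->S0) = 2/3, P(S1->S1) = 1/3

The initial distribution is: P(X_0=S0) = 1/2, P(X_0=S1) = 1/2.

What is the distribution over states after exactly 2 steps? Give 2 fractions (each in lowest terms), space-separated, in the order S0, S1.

Answer: 137/288 151/288

Derivation:
Propagating the distribution step by step (d_{t+1} = d_t * P):
d_0 = (S0=1/2, S1=1/2)
  d_1[S0] = 1/2*1/4 + 1/2*2/3 = 11/24
  d_1[S1] = 1/2*3/4 + 1/2*1/3 = 13/24
d_1 = (S0=11/24, S1=13/24)
  d_2[S0] = 11/24*1/4 + 13/24*2/3 = 137/288
  d_2[S1] = 11/24*3/4 + 13/24*1/3 = 151/288
d_2 = (S0=137/288, S1=151/288)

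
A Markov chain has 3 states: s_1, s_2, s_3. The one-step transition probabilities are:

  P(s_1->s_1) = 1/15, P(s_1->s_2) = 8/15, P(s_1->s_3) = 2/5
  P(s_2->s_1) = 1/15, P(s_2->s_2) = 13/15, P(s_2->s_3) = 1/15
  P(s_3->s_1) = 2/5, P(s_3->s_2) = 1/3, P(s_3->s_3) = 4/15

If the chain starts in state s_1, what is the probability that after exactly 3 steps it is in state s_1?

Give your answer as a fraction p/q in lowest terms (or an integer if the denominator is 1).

Answer: 83/675

Derivation:
Computing P^3 by repeated multiplication:
P^1 =
  s_1: [1/15, 8/15, 2/5]
  s_2: [1/15, 13/15, 1/15]
  s_3: [2/5, 1/3, 4/15]
P^2 =
  s_1: [1/5, 142/225, 38/225]
  s_2: [4/45, 182/225, 23/225]
  s_3: [7/45, 133/225, 19/75]
P^3 =
  s_1: [83/675, 2396/3375, 188/1125]
  s_2: [68/675, 2641/3375, 394/3375]
  s_3: [34/225, 2294/3375, 571/3375]

(P^3)[s_1 -> s_1] = 83/675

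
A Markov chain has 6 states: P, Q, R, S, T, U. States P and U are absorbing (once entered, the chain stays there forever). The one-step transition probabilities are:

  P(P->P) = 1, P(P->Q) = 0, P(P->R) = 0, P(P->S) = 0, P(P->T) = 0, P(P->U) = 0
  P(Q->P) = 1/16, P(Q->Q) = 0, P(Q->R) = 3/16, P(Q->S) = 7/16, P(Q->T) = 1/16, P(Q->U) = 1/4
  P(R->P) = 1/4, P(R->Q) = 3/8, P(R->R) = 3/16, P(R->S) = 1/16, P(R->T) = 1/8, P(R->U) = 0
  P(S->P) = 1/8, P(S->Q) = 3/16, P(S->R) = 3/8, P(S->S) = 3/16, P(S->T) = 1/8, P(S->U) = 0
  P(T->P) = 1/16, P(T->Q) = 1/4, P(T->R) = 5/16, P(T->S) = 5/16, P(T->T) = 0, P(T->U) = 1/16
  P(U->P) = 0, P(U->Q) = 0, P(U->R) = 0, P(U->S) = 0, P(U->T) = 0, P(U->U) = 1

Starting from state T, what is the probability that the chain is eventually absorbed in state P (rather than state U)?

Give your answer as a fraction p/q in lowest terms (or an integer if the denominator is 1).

Answer: 155/241

Derivation:
Let a_i = P(absorbed in P | start in state i).
Boundary conditions: a_P = 1, a_U = 0.
For each transient state i, a_i = sum_j P(i->j) * a_j:
  a_Q = 1/16*a_P + 0*a_Q + 3/16*a_R + 7/16*a_S + 1/16*a_T + 1/4*a_U
  a_R = 1/4*a_P + 3/8*a_Q + 3/16*a_R + 1/16*a_S + 1/8*a_T + 0*a_U
  a_S = 1/8*a_P + 3/16*a_Q + 3/8*a_R + 3/16*a_S + 1/8*a_T + 0*a_U
  a_T = 1/16*a_P + 1/4*a_Q + 5/16*a_R + 5/16*a_S + 0*a_T + 1/16*a_U

Substituting a_P = 1 and a_U = 0, rearrange to (I - Q) a = r where r[i] = P(i -> P):
  [1, -3/16, -7/16, -1/16] . (a_Q, a_R, a_S, a_T) = 1/16
  [-3/8, 13/16, -1/16, -1/8] . (a_Q, a_R, a_S, a_T) = 1/4
  [-3/16, -3/8, 13/16, -1/8] . (a_Q, a_R, a_S, a_T) = 1/8
  [-1/4, -5/16, -5/16, 1] . (a_Q, a_R, a_S, a_T) = 1/16

Solving yields:
  a_Q = 1053/1928
  a_R = 1375/1928
  a_S = 1365/1928
  a_T = 155/241

Starting state is T, so the absorption probability is a_T = 155/241.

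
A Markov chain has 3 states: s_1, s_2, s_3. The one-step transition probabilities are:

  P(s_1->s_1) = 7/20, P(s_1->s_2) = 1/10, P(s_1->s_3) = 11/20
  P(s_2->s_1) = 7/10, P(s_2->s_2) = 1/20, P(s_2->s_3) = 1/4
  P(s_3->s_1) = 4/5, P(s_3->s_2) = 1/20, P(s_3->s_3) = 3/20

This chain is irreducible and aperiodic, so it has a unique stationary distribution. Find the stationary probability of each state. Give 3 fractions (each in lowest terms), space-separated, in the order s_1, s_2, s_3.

The stationary distribution satisfies pi = pi * P, i.e.:
  pi_s_1 = 7/20*pi_s_1 + 7/10*pi_s_2 + 4/5*pi_s_3
  pi_s_2 = 1/10*pi_s_1 + 1/20*pi_s_2 + 1/20*pi_s_3
  pi_s_3 = 11/20*pi_s_1 + 1/4*pi_s_2 + 3/20*pi_s_3
with normalization: pi_s_1 + pi_s_2 + pi_s_3 = 1.

Using the first 2 balance equations plus normalization, the linear system A*pi = b is:
  [-13/20, 7/10, 4/5] . pi = 0
  [1/10, -19/20, 1/20] . pi = 0
  [1, 1, 1] . pi = 1

Solving yields:
  pi_s_1 = 53/97
  pi_s_2 = 15/194
  pi_s_3 = 73/194

Verification (pi * P):
  53/97*7/20 + 15/194*7/10 + 73/194*4/5 = 53/97 = pi_s_1  (ok)
  53/97*1/10 + 15/194*1/20 + 73/194*1/20 = 15/194 = pi_s_2  (ok)
  53/97*11/20 + 15/194*1/4 + 73/194*3/20 = 73/194 = pi_s_3  (ok)

Answer: 53/97 15/194 73/194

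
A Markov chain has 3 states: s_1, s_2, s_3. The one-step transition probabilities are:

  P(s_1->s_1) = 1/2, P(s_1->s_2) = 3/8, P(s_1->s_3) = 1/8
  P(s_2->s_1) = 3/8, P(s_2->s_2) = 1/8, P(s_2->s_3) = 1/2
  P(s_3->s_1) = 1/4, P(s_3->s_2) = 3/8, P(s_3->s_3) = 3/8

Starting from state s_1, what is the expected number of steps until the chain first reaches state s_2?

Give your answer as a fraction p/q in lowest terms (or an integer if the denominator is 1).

Let h_i = expected steps to first reach s_2 from state i.
Boundary: h_s_2 = 0.
First-step equations for the other states:
  h_s_1 = 1 + 1/2*h_s_1 + 3/8*h_s_2 + 1/8*h_s_3
  h_s_3 = 1 + 1/4*h_s_1 + 3/8*h_s_2 + 3/8*h_s_3

Substituting h_s_2 = 0 and rearranging gives the linear system (I - Q) h = 1:
  [1/2, -1/8] . (h_s_1, h_s_3) = 1
  [-1/4, 5/8] . (h_s_1, h_s_3) = 1

Solving yields:
  h_s_1 = 8/3
  h_s_3 = 8/3

Starting state is s_1, so the expected hitting time is h_s_1 = 8/3.

Answer: 8/3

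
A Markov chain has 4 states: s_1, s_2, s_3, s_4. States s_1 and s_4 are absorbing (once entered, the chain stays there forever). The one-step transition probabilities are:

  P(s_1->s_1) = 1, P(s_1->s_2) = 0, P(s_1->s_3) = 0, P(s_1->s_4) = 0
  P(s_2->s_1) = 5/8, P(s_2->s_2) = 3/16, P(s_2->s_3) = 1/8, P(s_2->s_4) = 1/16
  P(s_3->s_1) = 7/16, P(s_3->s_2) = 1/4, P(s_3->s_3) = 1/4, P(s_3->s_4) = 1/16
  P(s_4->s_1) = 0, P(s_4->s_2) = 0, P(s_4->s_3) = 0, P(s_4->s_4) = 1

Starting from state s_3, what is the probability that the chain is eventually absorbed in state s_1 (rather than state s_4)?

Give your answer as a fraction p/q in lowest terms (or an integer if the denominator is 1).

Answer: 131/148

Derivation:
Let a_i = P(absorbed in s_1 | start in state i).
Boundary conditions: a_s_1 = 1, a_s_4 = 0.
For each transient state i, a_i = sum_j P(i->j) * a_j:
  a_s_2 = 5/8*a_s_1 + 3/16*a_s_2 + 1/8*a_s_3 + 1/16*a_s_4
  a_s_3 = 7/16*a_s_1 + 1/4*a_s_2 + 1/4*a_s_3 + 1/16*a_s_4

Substituting a_s_1 = 1 and a_s_4 = 0, rearrange to (I - Q) a = r where r[i] = P(i -> s_1):
  [13/16, -1/8] . (a_s_2, a_s_3) = 5/8
  [-1/4, 3/4] . (a_s_2, a_s_3) = 7/16

Solving yields:
  a_s_2 = 67/74
  a_s_3 = 131/148

Starting state is s_3, so the absorption probability is a_s_3 = 131/148.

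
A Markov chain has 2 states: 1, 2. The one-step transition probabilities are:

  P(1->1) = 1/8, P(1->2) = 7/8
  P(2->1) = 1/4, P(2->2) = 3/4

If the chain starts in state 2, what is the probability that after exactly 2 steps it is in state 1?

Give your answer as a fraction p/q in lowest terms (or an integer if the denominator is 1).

Answer: 7/32

Derivation:
Computing P^2 by repeated multiplication:
P^1 =
  1: [1/8, 7/8]
  2: [1/4, 3/4]
P^2 =
  1: [15/64, 49/64]
  2: [7/32, 25/32]

(P^2)[2 -> 1] = 7/32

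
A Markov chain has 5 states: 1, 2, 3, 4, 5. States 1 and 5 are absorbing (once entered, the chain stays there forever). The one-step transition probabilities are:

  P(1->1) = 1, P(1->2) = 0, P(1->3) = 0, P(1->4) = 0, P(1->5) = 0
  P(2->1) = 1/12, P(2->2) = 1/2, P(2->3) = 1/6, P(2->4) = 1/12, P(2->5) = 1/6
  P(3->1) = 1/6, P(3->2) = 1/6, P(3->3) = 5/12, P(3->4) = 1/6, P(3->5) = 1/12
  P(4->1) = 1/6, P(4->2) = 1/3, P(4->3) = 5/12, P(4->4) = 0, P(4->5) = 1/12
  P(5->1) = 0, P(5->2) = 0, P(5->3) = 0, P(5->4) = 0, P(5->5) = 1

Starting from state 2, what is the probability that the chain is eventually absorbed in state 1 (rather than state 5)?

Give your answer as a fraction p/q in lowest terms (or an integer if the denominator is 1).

Let a_i = P(absorbed in 1 | start in state i).
Boundary conditions: a_1 = 1, a_5 = 0.
For each transient state i, a_i = sum_j P(i->j) * a_j:
  a_2 = 1/12*a_1 + 1/2*a_2 + 1/6*a_3 + 1/12*a_4 + 1/6*a_5
  a_3 = 1/6*a_1 + 1/6*a_2 + 5/12*a_3 + 1/6*a_4 + 1/12*a_5
  a_4 = 1/6*a_1 + 1/3*a_2 + 5/12*a_3 + 0*a_4 + 1/12*a_5

Substituting a_1 = 1 and a_5 = 0, rearrange to (I - Q) a = r where r[i] = P(i -> 1):
  [1/2, -1/6, -1/12] . (a_2, a_3, a_4) = 1/12
  [-1/6, 7/12, -1/6] . (a_2, a_3, a_4) = 1/6
  [-1/3, -5/12, 1] . (a_2, a_3, a_4) = 1/6

Solving yields:
  a_2 = 77/171
  a_3 = 98/171
  a_4 = 5/9

Starting state is 2, so the absorption probability is a_2 = 77/171.

Answer: 77/171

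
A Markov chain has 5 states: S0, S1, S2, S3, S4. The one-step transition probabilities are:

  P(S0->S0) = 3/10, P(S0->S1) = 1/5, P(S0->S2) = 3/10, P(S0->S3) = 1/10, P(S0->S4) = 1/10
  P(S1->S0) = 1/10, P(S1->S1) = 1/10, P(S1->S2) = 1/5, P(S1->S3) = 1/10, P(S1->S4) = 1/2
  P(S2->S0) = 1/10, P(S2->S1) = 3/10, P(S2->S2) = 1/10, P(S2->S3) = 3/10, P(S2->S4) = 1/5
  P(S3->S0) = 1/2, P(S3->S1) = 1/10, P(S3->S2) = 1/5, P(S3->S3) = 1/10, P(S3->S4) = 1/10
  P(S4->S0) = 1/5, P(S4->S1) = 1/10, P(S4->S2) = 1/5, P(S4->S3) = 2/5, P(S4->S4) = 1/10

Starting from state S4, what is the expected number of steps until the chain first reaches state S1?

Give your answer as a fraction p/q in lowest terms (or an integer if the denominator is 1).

Let h_i = expected steps to first reach S1 from state i.
Boundary: h_S1 = 0.
First-step equations for the other states:
  h_S0 = 1 + 3/10*h_S0 + 1/5*h_S1 + 3/10*h_S2 + 1/10*h_S3 + 1/10*h_S4
  h_S2 = 1 + 1/10*h_S0 + 3/10*h_S1 + 1/10*h_S2 + 3/10*h_S3 + 1/5*h_S4
  h_S3 = 1 + 1/2*h_S0 + 1/10*h_S1 + 1/5*h_S2 + 1/10*h_S3 + 1/10*h_S4
  h_S4 = 1 + 1/5*h_S0 + 1/10*h_S1 + 1/5*h_S2 + 2/5*h_S3 + 1/10*h_S4

Substituting h_S1 = 0 and rearranging gives the linear system (I - Q) h = 1:
  [7/10, -3/10, -1/10, -1/10] . (h_S0, h_S2, h_S3, h_S4) = 1
  [-1/10, 9/10, -3/10, -1/5] . (h_S0, h_S2, h_S3, h_S4) = 1
  [-1/2, -1/5, 9/10, -1/10] . (h_S0, h_S2, h_S3, h_S4) = 1
  [-1/5, -1/5, -2/5, 9/10] . (h_S0, h_S2, h_S3, h_S4) = 1

Solving yields:
  h_S0 = 6165/1184
  h_S2 = 2915/592
  h_S3 = 6815/1184
  h_S4 = 3505/592

Starting state is S4, so the expected hitting time is h_S4 = 3505/592.

Answer: 3505/592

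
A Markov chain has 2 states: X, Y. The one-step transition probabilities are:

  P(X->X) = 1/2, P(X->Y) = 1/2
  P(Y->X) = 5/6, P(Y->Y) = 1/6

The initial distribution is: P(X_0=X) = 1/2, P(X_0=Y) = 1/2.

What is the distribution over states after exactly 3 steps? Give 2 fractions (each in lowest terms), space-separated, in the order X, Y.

Answer: 17/27 10/27

Derivation:
Propagating the distribution step by step (d_{t+1} = d_t * P):
d_0 = (X=1/2, Y=1/2)
  d_1[X] = 1/2*1/2 + 1/2*5/6 = 2/3
  d_1[Y] = 1/2*1/2 + 1/2*1/6 = 1/3
d_1 = (X=2/3, Y=1/3)
  d_2[X] = 2/3*1/2 + 1/3*5/6 = 11/18
  d_2[Y] = 2/3*1/2 + 1/3*1/6 = 7/18
d_2 = (X=11/18, Y=7/18)
  d_3[X] = 11/18*1/2 + 7/18*5/6 = 17/27
  d_3[Y] = 11/18*1/2 + 7/18*1/6 = 10/27
d_3 = (X=17/27, Y=10/27)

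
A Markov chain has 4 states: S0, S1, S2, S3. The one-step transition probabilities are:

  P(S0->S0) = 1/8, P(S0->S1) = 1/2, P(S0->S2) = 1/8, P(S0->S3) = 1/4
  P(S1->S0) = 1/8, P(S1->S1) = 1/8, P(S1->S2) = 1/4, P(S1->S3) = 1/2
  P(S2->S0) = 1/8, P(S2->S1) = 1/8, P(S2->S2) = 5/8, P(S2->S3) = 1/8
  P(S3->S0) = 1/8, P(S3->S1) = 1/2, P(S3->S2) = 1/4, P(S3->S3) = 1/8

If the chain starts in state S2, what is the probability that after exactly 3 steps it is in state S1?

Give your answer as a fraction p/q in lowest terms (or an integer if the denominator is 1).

Computing P^3 by repeated multiplication:
P^1 =
  S0: [1/8, 1/2, 1/8, 1/4]
  S1: [1/8, 1/8, 1/4, 1/2]
  S2: [1/8, 1/8, 5/8, 1/8]
  S3: [1/8, 1/2, 1/4, 1/8]
P^2 =
  S0: [1/8, 17/64, 9/32, 21/64]
  S1: [1/8, 23/64, 21/64, 3/16]
  S2: [1/8, 7/32, 15/32, 3/16]
  S3: [1/8, 7/32, 21/64, 21/64]
P^3 =
  S0: [1/8, 151/512, 87/256, 123/512]
  S1: [1/8, 31/128, 183/512, 141/512]
  S2: [1/8, 31/128, 105/256, 57/256]
  S3: [1/8, 151/512, 183/512, 57/256]

(P^3)[S2 -> S1] = 31/128

Answer: 31/128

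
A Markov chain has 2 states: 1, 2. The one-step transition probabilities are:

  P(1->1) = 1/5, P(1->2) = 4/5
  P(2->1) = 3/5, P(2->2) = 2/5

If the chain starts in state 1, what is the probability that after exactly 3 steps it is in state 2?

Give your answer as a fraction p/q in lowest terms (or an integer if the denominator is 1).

Answer: 76/125

Derivation:
Computing P^3 by repeated multiplication:
P^1 =
  1: [1/5, 4/5]
  2: [3/5, 2/5]
P^2 =
  1: [13/25, 12/25]
  2: [9/25, 16/25]
P^3 =
  1: [49/125, 76/125]
  2: [57/125, 68/125]

(P^3)[1 -> 2] = 76/125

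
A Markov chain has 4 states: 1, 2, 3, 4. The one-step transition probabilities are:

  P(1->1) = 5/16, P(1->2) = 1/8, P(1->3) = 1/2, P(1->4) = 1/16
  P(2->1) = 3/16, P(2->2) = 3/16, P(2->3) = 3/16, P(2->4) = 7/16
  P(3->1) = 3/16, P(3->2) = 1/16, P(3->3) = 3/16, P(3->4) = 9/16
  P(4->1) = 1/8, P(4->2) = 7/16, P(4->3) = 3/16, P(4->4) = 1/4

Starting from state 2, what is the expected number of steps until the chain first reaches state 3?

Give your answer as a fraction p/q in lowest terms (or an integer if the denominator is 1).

Let h_i = expected steps to first reach 3 from state i.
Boundary: h_3 = 0.
First-step equations for the other states:
  h_1 = 1 + 5/16*h_1 + 1/8*h_2 + 1/2*h_3 + 1/16*h_4
  h_2 = 1 + 3/16*h_1 + 3/16*h_2 + 3/16*h_3 + 7/16*h_4
  h_4 = 1 + 1/8*h_1 + 7/16*h_2 + 3/16*h_3 + 1/4*h_4

Substituting h_3 = 0 and rearranging gives the linear system (I - Q) h = 1:
  [11/16, -1/8, -1/16] . (h_1, h_2, h_4) = 1
  [-3/16, 13/16, -7/16] . (h_1, h_2, h_4) = 1
  [-1/8, -7/16, 3/4] . (h_1, h_2, h_4) = 1

Solving yields:
  h_1 = 264/103
  h_2 = 416/103
  h_4 = 424/103

Starting state is 2, so the expected hitting time is h_2 = 416/103.

Answer: 416/103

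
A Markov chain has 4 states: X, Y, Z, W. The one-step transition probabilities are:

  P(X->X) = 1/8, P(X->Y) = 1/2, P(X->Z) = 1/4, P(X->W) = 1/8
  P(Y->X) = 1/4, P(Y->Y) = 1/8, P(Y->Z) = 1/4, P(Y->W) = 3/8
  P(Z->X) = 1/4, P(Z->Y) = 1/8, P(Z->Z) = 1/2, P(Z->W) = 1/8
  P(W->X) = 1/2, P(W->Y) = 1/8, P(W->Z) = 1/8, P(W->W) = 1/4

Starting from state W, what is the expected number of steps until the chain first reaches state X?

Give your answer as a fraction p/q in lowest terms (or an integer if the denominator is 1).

Answer: 80/33

Derivation:
Let h_i = expected steps to first reach X from state i.
Boundary: h_X = 0.
First-step equations for the other states:
  h_Y = 1 + 1/4*h_X + 1/8*h_Y + 1/4*h_Z + 3/8*h_W
  h_Z = 1 + 1/4*h_X + 1/8*h_Y + 1/2*h_Z + 1/8*h_W
  h_W = 1 + 1/2*h_X + 1/8*h_Y + 1/8*h_Z + 1/4*h_W

Substituting h_X = 0 and rearranging gives the linear system (I - Q) h = 1:
  [7/8, -1/4, -3/8] . (h_Y, h_Z, h_W) = 1
  [-1/8, 1/2, -1/8] . (h_Y, h_Z, h_W) = 1
  [-1/8, -1/8, 3/4] . (h_Y, h_Z, h_W) = 1

Solving yields:
  h_Y = 104/33
  h_Z = 112/33
  h_W = 80/33

Starting state is W, so the expected hitting time is h_W = 80/33.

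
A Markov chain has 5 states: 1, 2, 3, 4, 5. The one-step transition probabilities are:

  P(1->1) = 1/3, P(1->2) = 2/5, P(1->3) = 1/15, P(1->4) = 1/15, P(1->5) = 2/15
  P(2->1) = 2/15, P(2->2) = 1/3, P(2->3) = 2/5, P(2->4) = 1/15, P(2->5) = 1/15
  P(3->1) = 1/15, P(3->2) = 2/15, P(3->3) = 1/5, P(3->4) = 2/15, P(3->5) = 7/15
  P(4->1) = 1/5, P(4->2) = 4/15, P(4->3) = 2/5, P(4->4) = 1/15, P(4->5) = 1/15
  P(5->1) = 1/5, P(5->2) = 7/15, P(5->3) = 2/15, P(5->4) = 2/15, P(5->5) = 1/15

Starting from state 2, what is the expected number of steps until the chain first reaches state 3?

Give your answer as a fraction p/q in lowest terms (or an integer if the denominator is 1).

Answer: 2684/857

Derivation:
Let h_i = expected steps to first reach 3 from state i.
Boundary: h_3 = 0.
First-step equations for the other states:
  h_1 = 1 + 1/3*h_1 + 2/5*h_2 + 1/15*h_3 + 1/15*h_4 + 2/15*h_5
  h_2 = 1 + 2/15*h_1 + 1/3*h_2 + 2/5*h_3 + 1/15*h_4 + 1/15*h_5
  h_4 = 1 + 1/5*h_1 + 4/15*h_2 + 2/5*h_3 + 1/15*h_4 + 1/15*h_5
  h_5 = 1 + 1/5*h_1 + 7/15*h_2 + 2/15*h_3 + 2/15*h_4 + 1/15*h_5

Substituting h_3 = 0 and rearranging gives the linear system (I - Q) h = 1:
  [2/3, -2/5, -1/15, -2/15] . (h_1, h_2, h_4, h_5) = 1
  [-2/15, 2/3, -1/15, -1/15] . (h_1, h_2, h_4, h_5) = 1
  [-1/5, -4/15, 14/15, -1/15] . (h_1, h_2, h_4, h_5) = 1
  [-1/5, -7/15, -2/15, 14/15] . (h_1, h_2, h_4, h_5) = 1

Solving yields:
  h_1 = 3869/857
  h_2 = 2684/857
  h_4 = 2763/857
  h_5 = 3484/857

Starting state is 2, so the expected hitting time is h_2 = 2684/857.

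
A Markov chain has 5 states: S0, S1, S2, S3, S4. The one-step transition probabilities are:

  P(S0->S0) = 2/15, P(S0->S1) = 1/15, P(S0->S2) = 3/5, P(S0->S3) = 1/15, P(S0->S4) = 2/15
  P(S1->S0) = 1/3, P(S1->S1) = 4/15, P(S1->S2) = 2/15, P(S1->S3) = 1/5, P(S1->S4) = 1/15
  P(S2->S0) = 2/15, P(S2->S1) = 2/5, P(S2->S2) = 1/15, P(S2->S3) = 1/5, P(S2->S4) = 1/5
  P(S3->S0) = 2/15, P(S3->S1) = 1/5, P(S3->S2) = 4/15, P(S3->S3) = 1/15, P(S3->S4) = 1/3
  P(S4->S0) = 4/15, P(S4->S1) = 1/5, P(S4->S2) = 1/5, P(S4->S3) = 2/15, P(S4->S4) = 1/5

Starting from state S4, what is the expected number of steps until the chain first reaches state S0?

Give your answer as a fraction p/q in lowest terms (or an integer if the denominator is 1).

Let h_i = expected steps to first reach S0 from state i.
Boundary: h_S0 = 0.
First-step equations for the other states:
  h_S1 = 1 + 1/3*h_S0 + 4/15*h_S1 + 2/15*h_S2 + 1/5*h_S3 + 1/15*h_S4
  h_S2 = 1 + 2/15*h_S0 + 2/5*h_S1 + 1/15*h_S2 + 1/5*h_S3 + 1/5*h_S4
  h_S3 = 1 + 2/15*h_S0 + 1/5*h_S1 + 4/15*h_S2 + 1/15*h_S3 + 1/3*h_S4
  h_S4 = 1 + 4/15*h_S0 + 1/5*h_S1 + 1/5*h_S2 + 2/15*h_S3 + 1/5*h_S4

Substituting h_S0 = 0 and rearranging gives the linear system (I - Q) h = 1:
  [11/15, -2/15, -1/5, -1/15] . (h_S1, h_S2, h_S3, h_S4) = 1
  [-2/5, 14/15, -1/5, -1/5] . (h_S1, h_S2, h_S3, h_S4) = 1
  [-1/5, -4/15, 14/15, -1/3] . (h_S1, h_S2, h_S3, h_S4) = 1
  [-1/5, -1/5, -2/15, 4/5] . (h_S1, h_S2, h_S3, h_S4) = 1

Solving yields:
  h_S1 = 53550/13847
  h_S2 = 64095/13847
  h_S3 = 65190/13847
  h_S4 = 57585/13847

Starting state is S4, so the expected hitting time is h_S4 = 57585/13847.

Answer: 57585/13847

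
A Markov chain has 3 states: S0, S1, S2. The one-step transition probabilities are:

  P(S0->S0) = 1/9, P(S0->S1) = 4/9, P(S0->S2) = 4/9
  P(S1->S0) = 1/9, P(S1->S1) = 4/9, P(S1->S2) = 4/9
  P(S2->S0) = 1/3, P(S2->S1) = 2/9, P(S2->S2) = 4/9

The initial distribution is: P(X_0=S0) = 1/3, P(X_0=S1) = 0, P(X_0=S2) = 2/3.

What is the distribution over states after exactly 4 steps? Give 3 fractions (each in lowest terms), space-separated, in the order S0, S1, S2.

Propagating the distribution step by step (d_{t+1} = d_t * P):
d_0 = (S0=1/3, S1=0, S2=2/3)
  d_1[S0] = 1/3*1/9 + 0*1/9 + 2/3*1/3 = 7/27
  d_1[S1] = 1/3*4/9 + 0*4/9 + 2/3*2/9 = 8/27
  d_1[S2] = 1/3*4/9 + 0*4/9 + 2/3*4/9 = 4/9
d_1 = (S0=7/27, S1=8/27, S2=4/9)
  d_2[S0] = 7/27*1/9 + 8/27*1/9 + 4/9*1/3 = 17/81
  d_2[S1] = 7/27*4/9 + 8/27*4/9 + 4/9*2/9 = 28/81
  d_2[S2] = 7/27*4/9 + 8/27*4/9 + 4/9*4/9 = 4/9
d_2 = (S0=17/81, S1=28/81, S2=4/9)
  d_3[S0] = 17/81*1/9 + 28/81*1/9 + 4/9*1/3 = 17/81
  d_3[S1] = 17/81*4/9 + 28/81*4/9 + 4/9*2/9 = 28/81
  d_3[S2] = 17/81*4/9 + 28/81*4/9 + 4/9*4/9 = 4/9
d_3 = (S0=17/81, S1=28/81, S2=4/9)
  d_4[S0] = 17/81*1/9 + 28/81*1/9 + 4/9*1/3 = 17/81
  d_4[S1] = 17/81*4/9 + 28/81*4/9 + 4/9*2/9 = 28/81
  d_4[S2] = 17/81*4/9 + 28/81*4/9 + 4/9*4/9 = 4/9
d_4 = (S0=17/81, S1=28/81, S2=4/9)

Answer: 17/81 28/81 4/9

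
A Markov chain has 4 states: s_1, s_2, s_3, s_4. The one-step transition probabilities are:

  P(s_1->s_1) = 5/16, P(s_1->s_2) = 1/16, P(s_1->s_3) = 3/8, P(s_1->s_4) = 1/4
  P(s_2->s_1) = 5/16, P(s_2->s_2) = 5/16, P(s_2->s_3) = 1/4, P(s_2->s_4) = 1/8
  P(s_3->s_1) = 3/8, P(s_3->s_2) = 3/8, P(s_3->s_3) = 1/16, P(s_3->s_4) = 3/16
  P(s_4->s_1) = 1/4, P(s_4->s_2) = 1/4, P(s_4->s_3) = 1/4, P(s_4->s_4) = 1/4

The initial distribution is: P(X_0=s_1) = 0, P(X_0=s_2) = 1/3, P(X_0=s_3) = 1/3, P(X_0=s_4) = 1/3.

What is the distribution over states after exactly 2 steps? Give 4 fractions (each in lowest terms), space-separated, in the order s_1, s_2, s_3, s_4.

Propagating the distribution step by step (d_{t+1} = d_t * P):
d_0 = (s_1=0, s_2=1/3, s_3=1/3, s_4=1/3)
  d_1[s_1] = 0*5/16 + 1/3*5/16 + 1/3*3/8 + 1/3*1/4 = 5/16
  d_1[s_2] = 0*1/16 + 1/3*5/16 + 1/3*3/8 + 1/3*1/4 = 5/16
  d_1[s_3] = 0*3/8 + 1/3*1/4 + 1/3*1/16 + 1/3*1/4 = 3/16
  d_1[s_4] = 0*1/4 + 1/3*1/8 + 1/3*3/16 + 1/3*1/4 = 3/16
d_1 = (s_1=5/16, s_2=5/16, s_3=3/16, s_4=3/16)
  d_2[s_1] = 5/16*5/16 + 5/16*5/16 + 3/16*3/8 + 3/16*1/4 = 5/16
  d_2[s_2] = 5/16*1/16 + 5/16*5/16 + 3/16*3/8 + 3/16*1/4 = 15/64
  d_2[s_3] = 5/16*3/8 + 5/16*1/4 + 3/16*1/16 + 3/16*1/4 = 65/256
  d_2[s_4] = 5/16*1/4 + 5/16*1/8 + 3/16*3/16 + 3/16*1/4 = 51/256
d_2 = (s_1=5/16, s_2=15/64, s_3=65/256, s_4=51/256)

Answer: 5/16 15/64 65/256 51/256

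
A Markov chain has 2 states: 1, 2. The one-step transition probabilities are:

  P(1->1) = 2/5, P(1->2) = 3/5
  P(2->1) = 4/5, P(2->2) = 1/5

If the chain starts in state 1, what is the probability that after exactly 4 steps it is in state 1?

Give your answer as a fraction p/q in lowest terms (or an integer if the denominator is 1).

Computing P^4 by repeated multiplication:
P^1 =
  1: [2/5, 3/5]
  2: [4/5, 1/5]
P^2 =
  1: [16/25, 9/25]
  2: [12/25, 13/25]
P^3 =
  1: [68/125, 57/125]
  2: [76/125, 49/125]
P^4 =
  1: [364/625, 261/625]
  2: [348/625, 277/625]

(P^4)[1 -> 1] = 364/625

Answer: 364/625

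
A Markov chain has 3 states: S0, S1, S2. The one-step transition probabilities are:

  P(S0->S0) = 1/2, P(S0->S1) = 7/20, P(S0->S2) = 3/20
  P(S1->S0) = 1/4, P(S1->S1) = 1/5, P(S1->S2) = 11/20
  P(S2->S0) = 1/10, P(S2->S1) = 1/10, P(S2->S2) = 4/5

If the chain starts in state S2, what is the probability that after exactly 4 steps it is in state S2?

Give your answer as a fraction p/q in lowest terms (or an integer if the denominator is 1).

Computing P^4 by repeated multiplication:
P^1 =
  S0: [1/2, 7/20, 3/20]
  S1: [1/4, 1/5, 11/20]
  S2: [1/10, 1/10, 4/5]
P^2 =
  S0: [141/400, 13/50, 31/80]
  S1: [23/100, 73/400, 47/80]
  S2: [31/200, 27/200, 71/100]
P^3 =
  S0: [7/25, 1713/8000, 4047/8000]
  S1: [351/1600, 703/4000, 4839/8000]
  S2: [729/4000, 609/4000, 1331/2000]
P^4 =
  S0: [39059/160000, 15313/80000, 18063/32000]
  S1: [17129/80000, 27587/160000, 19631/32000]
  S2: [15659/80000, 12863/80000, 25739/40000]

(P^4)[S2 -> S2] = 25739/40000

Answer: 25739/40000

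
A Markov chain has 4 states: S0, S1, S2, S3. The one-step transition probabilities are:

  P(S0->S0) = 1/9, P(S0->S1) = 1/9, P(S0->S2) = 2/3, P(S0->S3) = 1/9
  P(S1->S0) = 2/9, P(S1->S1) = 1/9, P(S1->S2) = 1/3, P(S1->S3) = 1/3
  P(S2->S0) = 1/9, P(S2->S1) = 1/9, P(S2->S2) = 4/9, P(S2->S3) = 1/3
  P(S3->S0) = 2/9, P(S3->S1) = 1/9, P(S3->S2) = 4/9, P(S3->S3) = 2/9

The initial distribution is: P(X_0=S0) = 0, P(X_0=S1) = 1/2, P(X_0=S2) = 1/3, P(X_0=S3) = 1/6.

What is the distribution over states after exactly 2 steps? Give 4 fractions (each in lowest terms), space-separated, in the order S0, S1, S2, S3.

Answer: 77/486 1/9 115/243 125/486

Derivation:
Propagating the distribution step by step (d_{t+1} = d_t * P):
d_0 = (S0=0, S1=1/2, S2=1/3, S3=1/6)
  d_1[S0] = 0*1/9 + 1/2*2/9 + 1/3*1/9 + 1/6*2/9 = 5/27
  d_1[S1] = 0*1/9 + 1/2*1/9 + 1/3*1/9 + 1/6*1/9 = 1/9
  d_1[S2] = 0*2/3 + 1/2*1/3 + 1/3*4/9 + 1/6*4/9 = 7/18
  d_1[S3] = 0*1/9 + 1/2*1/3 + 1/3*1/3 + 1/6*2/9 = 17/54
d_1 = (S0=5/27, S1=1/9, S2=7/18, S3=17/54)
  d_2[S0] = 5/27*1/9 + 1/9*2/9 + 7/18*1/9 + 17/54*2/9 = 77/486
  d_2[S1] = 5/27*1/9 + 1/9*1/9 + 7/18*1/9 + 17/54*1/9 = 1/9
  d_2[S2] = 5/27*2/3 + 1/9*1/3 + 7/18*4/9 + 17/54*4/9 = 115/243
  d_2[S3] = 5/27*1/9 + 1/9*1/3 + 7/18*1/3 + 17/54*2/9 = 125/486
d_2 = (S0=77/486, S1=1/9, S2=115/243, S3=125/486)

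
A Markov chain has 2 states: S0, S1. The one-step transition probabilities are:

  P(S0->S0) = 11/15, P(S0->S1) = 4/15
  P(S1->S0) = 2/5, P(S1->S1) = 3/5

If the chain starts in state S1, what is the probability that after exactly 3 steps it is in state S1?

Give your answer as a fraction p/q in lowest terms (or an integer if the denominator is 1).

Computing P^3 by repeated multiplication:
P^1 =
  S0: [11/15, 4/15]
  S1: [2/5, 3/5]
P^2 =
  S0: [29/45, 16/45]
  S1: [8/15, 7/15]
P^3 =
  S0: [83/135, 52/135]
  S1: [26/45, 19/45]

(P^3)[S1 -> S1] = 19/45

Answer: 19/45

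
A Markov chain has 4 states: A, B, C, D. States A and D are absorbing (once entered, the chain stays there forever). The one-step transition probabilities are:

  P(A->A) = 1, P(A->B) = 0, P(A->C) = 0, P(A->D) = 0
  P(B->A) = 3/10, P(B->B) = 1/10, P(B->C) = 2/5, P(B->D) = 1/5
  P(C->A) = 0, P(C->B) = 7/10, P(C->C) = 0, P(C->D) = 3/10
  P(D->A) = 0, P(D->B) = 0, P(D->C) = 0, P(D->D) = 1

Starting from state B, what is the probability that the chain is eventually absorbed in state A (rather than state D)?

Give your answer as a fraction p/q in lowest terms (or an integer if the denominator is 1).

Answer: 15/31

Derivation:
Let a_i = P(absorbed in A | start in state i).
Boundary conditions: a_A = 1, a_D = 0.
For each transient state i, a_i = sum_j P(i->j) * a_j:
  a_B = 3/10*a_A + 1/10*a_B + 2/5*a_C + 1/5*a_D
  a_C = 0*a_A + 7/10*a_B + 0*a_C + 3/10*a_D

Substituting a_A = 1 and a_D = 0, rearrange to (I - Q) a = r where r[i] = P(i -> A):
  [9/10, -2/5] . (a_B, a_C) = 3/10
  [-7/10, 1] . (a_B, a_C) = 0

Solving yields:
  a_B = 15/31
  a_C = 21/62

Starting state is B, so the absorption probability is a_B = 15/31.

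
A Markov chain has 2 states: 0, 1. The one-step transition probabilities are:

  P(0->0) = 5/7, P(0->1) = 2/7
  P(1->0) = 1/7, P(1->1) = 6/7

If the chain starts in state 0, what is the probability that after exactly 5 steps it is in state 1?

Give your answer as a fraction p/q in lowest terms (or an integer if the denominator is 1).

Answer: 10522/16807

Derivation:
Computing P^5 by repeated multiplication:
P^1 =
  0: [5/7, 2/7]
  1: [1/7, 6/7]
P^2 =
  0: [27/49, 22/49]
  1: [11/49, 38/49]
P^3 =
  0: [157/343, 186/343]
  1: [93/343, 250/343]
P^4 =
  0: [971/2401, 1430/2401]
  1: [715/2401, 1686/2401]
P^5 =
  0: [6285/16807, 10522/16807]
  1: [5261/16807, 11546/16807]

(P^5)[0 -> 1] = 10522/16807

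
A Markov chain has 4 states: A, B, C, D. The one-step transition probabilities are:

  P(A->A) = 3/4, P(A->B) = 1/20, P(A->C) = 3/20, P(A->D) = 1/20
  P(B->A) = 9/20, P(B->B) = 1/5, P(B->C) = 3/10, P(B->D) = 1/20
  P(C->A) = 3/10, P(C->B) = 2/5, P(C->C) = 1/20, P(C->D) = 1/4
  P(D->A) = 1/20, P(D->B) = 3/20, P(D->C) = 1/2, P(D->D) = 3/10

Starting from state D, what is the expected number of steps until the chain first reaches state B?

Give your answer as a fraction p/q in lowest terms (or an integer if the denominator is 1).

Let h_i = expected steps to first reach B from state i.
Boundary: h_B = 0.
First-step equations for the other states:
  h_A = 1 + 3/4*h_A + 1/20*h_B + 3/20*h_C + 1/20*h_D
  h_C = 1 + 3/10*h_A + 2/5*h_B + 1/20*h_C + 1/4*h_D
  h_D = 1 + 1/20*h_A + 3/20*h_B + 1/2*h_C + 3/10*h_D

Substituting h_B = 0 and rearranging gives the linear system (I - Q) h = 1:
  [1/4, -3/20, -1/20] . (h_A, h_C, h_D) = 1
  [-3/10, 19/20, -1/4] . (h_A, h_C, h_D) = 1
  [-1/20, -1/2, 7/10] . (h_A, h_C, h_D) = 1

Solving yields:
  h_A = 3020/367
  h_C = 1890/367
  h_D = 2090/367

Starting state is D, so the expected hitting time is h_D = 2090/367.

Answer: 2090/367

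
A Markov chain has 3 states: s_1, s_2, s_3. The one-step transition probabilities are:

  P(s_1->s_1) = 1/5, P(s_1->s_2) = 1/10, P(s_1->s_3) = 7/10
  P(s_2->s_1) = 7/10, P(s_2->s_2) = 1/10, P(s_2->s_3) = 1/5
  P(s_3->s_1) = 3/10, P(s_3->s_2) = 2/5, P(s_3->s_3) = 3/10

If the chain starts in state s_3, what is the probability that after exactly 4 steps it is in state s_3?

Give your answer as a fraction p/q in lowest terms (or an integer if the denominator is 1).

Answer: 2059/5000

Derivation:
Computing P^4 by repeated multiplication:
P^1 =
  s_1: [1/5, 1/10, 7/10]
  s_2: [7/10, 1/10, 1/5]
  s_3: [3/10, 2/5, 3/10]
P^2 =
  s_1: [8/25, 31/100, 37/100]
  s_2: [27/100, 4/25, 57/100]
  s_3: [43/100, 19/100, 19/50]
P^3 =
  s_1: [49/125, 211/1000, 397/1000]
  s_2: [337/1000, 271/1000, 49/125]
  s_3: [333/1000, 107/500, 453/1000]
P^4 =
  s_1: [863/2500, 2191/10000, 4357/10000]
  s_2: [3747/10000, 136/625, 4077/10000]
  s_3: [3523/10000, 2359/10000, 2059/5000]

(P^4)[s_3 -> s_3] = 2059/5000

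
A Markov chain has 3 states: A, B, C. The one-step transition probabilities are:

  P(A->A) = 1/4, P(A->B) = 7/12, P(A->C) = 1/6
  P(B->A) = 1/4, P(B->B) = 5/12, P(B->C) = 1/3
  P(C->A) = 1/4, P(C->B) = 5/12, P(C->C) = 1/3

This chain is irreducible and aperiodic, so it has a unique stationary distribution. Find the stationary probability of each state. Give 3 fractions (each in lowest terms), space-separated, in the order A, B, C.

The stationary distribution satisfies pi = pi * P, i.e.:
  pi_A = 1/4*pi_A + 1/4*pi_B + 1/4*pi_C
  pi_B = 7/12*pi_A + 5/12*pi_B + 5/12*pi_C
  pi_C = 1/6*pi_A + 1/3*pi_B + 1/3*pi_C
with normalization: pi_A + pi_B + pi_C = 1.

Using the first 2 balance equations plus normalization, the linear system A*pi = b is:
  [-3/4, 1/4, 1/4] . pi = 0
  [7/12, -7/12, 5/12] . pi = 0
  [1, 1, 1] . pi = 1

Solving yields:
  pi_A = 1/4
  pi_B = 11/24
  pi_C = 7/24

Verification (pi * P):
  1/4*1/4 + 11/24*1/4 + 7/24*1/4 = 1/4 = pi_A  (ok)
  1/4*7/12 + 11/24*5/12 + 7/24*5/12 = 11/24 = pi_B  (ok)
  1/4*1/6 + 11/24*1/3 + 7/24*1/3 = 7/24 = pi_C  (ok)

Answer: 1/4 11/24 7/24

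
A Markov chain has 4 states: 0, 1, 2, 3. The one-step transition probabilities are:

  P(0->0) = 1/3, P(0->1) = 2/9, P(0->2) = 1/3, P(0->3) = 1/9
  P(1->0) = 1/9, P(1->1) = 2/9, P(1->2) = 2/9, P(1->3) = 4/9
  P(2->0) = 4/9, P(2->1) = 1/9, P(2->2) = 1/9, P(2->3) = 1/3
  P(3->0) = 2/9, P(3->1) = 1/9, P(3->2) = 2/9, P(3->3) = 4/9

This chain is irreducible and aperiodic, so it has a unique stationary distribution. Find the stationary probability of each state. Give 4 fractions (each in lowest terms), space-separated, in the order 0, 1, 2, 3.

The stationary distribution satisfies pi = pi * P, i.e.:
  pi_0 = 1/3*pi_0 + 1/9*pi_1 + 4/9*pi_2 + 2/9*pi_3
  pi_1 = 2/9*pi_0 + 2/9*pi_1 + 1/9*pi_2 + 1/9*pi_3
  pi_2 = 1/3*pi_0 + 2/9*pi_1 + 1/9*pi_2 + 2/9*pi_3
  pi_3 = 1/9*pi_0 + 4/9*pi_1 + 1/3*pi_2 + 4/9*pi_3
with normalization: pi_0 + pi_1 + pi_2 + pi_3 = 1.

Using the first 3 balance equations plus normalization, the linear system A*pi = b is:
  [-2/3, 1/9, 4/9, 2/9] . pi = 0
  [2/9, -7/9, 1/9, 1/9] . pi = 0
  [1/3, 2/9, -8/9, 2/9] . pi = 0
  [1, 1, 1, 1] . pi = 1

Solving yields:
  pi_0 = 91/317
  pi_1 = 51/317
  pi_2 = 145/634
  pi_3 = 205/634

Verification (pi * P):
  91/317*1/3 + 51/317*1/9 + 145/634*4/9 + 205/634*2/9 = 91/317 = pi_0  (ok)
  91/317*2/9 + 51/317*2/9 + 145/634*1/9 + 205/634*1/9 = 51/317 = pi_1  (ok)
  91/317*1/3 + 51/317*2/9 + 145/634*1/9 + 205/634*2/9 = 145/634 = pi_2  (ok)
  91/317*1/9 + 51/317*4/9 + 145/634*1/3 + 205/634*4/9 = 205/634 = pi_3  (ok)

Answer: 91/317 51/317 145/634 205/634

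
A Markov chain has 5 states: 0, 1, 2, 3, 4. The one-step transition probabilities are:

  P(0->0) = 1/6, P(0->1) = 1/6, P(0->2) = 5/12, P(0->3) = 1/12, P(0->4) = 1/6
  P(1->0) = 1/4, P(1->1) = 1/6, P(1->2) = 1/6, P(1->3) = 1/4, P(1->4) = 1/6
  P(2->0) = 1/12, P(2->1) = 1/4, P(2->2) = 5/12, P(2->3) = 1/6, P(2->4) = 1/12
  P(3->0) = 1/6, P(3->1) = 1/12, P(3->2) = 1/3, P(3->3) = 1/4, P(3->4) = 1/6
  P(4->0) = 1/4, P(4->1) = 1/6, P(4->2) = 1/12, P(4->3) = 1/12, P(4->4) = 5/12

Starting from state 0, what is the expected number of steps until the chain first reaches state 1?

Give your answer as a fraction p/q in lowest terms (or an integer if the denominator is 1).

Answer: 6294/1159

Derivation:
Let h_i = expected steps to first reach 1 from state i.
Boundary: h_1 = 0.
First-step equations for the other states:
  h_0 = 1 + 1/6*h_0 + 1/6*h_1 + 5/12*h_2 + 1/12*h_3 + 1/6*h_4
  h_2 = 1 + 1/12*h_0 + 1/4*h_1 + 5/12*h_2 + 1/6*h_3 + 1/12*h_4
  h_3 = 1 + 1/6*h_0 + 1/12*h_1 + 1/3*h_2 + 1/4*h_3 + 1/6*h_4
  h_4 = 1 + 1/4*h_0 + 1/6*h_1 + 1/12*h_2 + 1/12*h_3 + 5/12*h_4

Substituting h_1 = 0 and rearranging gives the linear system (I - Q) h = 1:
  [5/6, -5/12, -1/12, -1/6] . (h_0, h_2, h_3, h_4) = 1
  [-1/12, 7/12, -1/6, -1/12] . (h_0, h_2, h_3, h_4) = 1
  [-1/6, -1/3, 3/4, -1/6] . (h_0, h_2, h_3, h_4) = 1
  [-1/4, -1/12, -1/12, 7/12] . (h_0, h_2, h_3, h_4) = 1

Solving yields:
  h_0 = 6294/1159
  h_2 = 5808/1159
  h_3 = 6972/1159
  h_4 = 6510/1159

Starting state is 0, so the expected hitting time is h_0 = 6294/1159.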